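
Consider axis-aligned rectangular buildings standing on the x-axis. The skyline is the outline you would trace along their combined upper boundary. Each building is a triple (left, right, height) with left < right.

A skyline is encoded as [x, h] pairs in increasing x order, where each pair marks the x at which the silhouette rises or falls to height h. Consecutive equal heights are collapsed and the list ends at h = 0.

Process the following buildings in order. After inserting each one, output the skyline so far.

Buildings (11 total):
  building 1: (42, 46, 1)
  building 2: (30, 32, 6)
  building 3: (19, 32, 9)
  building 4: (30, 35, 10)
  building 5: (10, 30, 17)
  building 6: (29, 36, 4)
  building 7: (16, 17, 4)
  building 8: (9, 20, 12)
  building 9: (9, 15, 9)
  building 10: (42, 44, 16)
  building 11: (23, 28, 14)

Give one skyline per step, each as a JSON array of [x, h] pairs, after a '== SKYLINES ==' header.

== SKYLINES ==
[[42,1],[46,0]]
[[30,6],[32,0],[42,1],[46,0]]
[[19,9],[32,0],[42,1],[46,0]]
[[19,9],[30,10],[35,0],[42,1],[46,0]]
[[10,17],[30,10],[35,0],[42,1],[46,0]]
[[10,17],[30,10],[35,4],[36,0],[42,1],[46,0]]
[[10,17],[30,10],[35,4],[36,0],[42,1],[46,0]]
[[9,12],[10,17],[30,10],[35,4],[36,0],[42,1],[46,0]]
[[9,12],[10,17],[30,10],[35,4],[36,0],[42,1],[46,0]]
[[9,12],[10,17],[30,10],[35,4],[36,0],[42,16],[44,1],[46,0]]
[[9,12],[10,17],[30,10],[35,4],[36,0],[42,16],[44,1],[46,0]]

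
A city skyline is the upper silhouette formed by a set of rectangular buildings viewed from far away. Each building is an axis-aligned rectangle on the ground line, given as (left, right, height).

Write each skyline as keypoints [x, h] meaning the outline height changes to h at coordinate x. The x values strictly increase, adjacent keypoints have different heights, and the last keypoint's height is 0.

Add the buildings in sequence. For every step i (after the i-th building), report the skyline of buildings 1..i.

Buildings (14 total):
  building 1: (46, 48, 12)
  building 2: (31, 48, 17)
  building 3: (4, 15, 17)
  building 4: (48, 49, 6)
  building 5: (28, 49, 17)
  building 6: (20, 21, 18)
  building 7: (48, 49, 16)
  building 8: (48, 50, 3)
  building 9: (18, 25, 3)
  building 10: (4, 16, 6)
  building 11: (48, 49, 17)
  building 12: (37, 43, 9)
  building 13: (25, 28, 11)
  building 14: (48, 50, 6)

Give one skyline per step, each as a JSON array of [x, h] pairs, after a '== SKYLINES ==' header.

== SKYLINES ==
[[46,12],[48,0]]
[[31,17],[48,0]]
[[4,17],[15,0],[31,17],[48,0]]
[[4,17],[15,0],[31,17],[48,6],[49,0]]
[[4,17],[15,0],[28,17],[49,0]]
[[4,17],[15,0],[20,18],[21,0],[28,17],[49,0]]
[[4,17],[15,0],[20,18],[21,0],[28,17],[49,0]]
[[4,17],[15,0],[20,18],[21,0],[28,17],[49,3],[50,0]]
[[4,17],[15,0],[18,3],[20,18],[21,3],[25,0],[28,17],[49,3],[50,0]]
[[4,17],[15,6],[16,0],[18,3],[20,18],[21,3],[25,0],[28,17],[49,3],[50,0]]
[[4,17],[15,6],[16,0],[18,3],[20,18],[21,3],[25,0],[28,17],[49,3],[50,0]]
[[4,17],[15,6],[16,0],[18,3],[20,18],[21,3],[25,0],[28,17],[49,3],[50,0]]
[[4,17],[15,6],[16,0],[18,3],[20,18],[21,3],[25,11],[28,17],[49,3],[50,0]]
[[4,17],[15,6],[16,0],[18,3],[20,18],[21,3],[25,11],[28,17],[49,6],[50,0]]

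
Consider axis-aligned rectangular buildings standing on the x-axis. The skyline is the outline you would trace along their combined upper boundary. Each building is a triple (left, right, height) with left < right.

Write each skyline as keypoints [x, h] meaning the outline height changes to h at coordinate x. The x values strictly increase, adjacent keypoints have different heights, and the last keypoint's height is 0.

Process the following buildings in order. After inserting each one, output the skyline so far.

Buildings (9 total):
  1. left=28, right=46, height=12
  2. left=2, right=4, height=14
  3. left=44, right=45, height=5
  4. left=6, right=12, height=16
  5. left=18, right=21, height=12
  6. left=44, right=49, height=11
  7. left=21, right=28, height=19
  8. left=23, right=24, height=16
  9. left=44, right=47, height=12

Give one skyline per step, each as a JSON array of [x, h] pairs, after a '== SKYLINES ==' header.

== SKYLINES ==
[[28,12],[46,0]]
[[2,14],[4,0],[28,12],[46,0]]
[[2,14],[4,0],[28,12],[46,0]]
[[2,14],[4,0],[6,16],[12,0],[28,12],[46,0]]
[[2,14],[4,0],[6,16],[12,0],[18,12],[21,0],[28,12],[46,0]]
[[2,14],[4,0],[6,16],[12,0],[18,12],[21,0],[28,12],[46,11],[49,0]]
[[2,14],[4,0],[6,16],[12,0],[18,12],[21,19],[28,12],[46,11],[49,0]]
[[2,14],[4,0],[6,16],[12,0],[18,12],[21,19],[28,12],[46,11],[49,0]]
[[2,14],[4,0],[6,16],[12,0],[18,12],[21,19],[28,12],[47,11],[49,0]]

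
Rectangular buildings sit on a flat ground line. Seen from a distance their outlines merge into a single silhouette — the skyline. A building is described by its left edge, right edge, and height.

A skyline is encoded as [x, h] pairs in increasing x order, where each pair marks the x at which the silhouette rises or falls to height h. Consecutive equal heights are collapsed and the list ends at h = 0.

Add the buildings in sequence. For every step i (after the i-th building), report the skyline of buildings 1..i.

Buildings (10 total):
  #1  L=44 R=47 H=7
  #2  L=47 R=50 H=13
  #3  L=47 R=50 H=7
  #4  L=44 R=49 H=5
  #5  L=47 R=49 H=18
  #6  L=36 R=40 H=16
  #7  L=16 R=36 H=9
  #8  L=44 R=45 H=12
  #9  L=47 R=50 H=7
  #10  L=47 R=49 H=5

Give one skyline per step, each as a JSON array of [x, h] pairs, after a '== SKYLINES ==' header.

== SKYLINES ==
[[44,7],[47,0]]
[[44,7],[47,13],[50,0]]
[[44,7],[47,13],[50,0]]
[[44,7],[47,13],[50,0]]
[[44,7],[47,18],[49,13],[50,0]]
[[36,16],[40,0],[44,7],[47,18],[49,13],[50,0]]
[[16,9],[36,16],[40,0],[44,7],[47,18],[49,13],[50,0]]
[[16,9],[36,16],[40,0],[44,12],[45,7],[47,18],[49,13],[50,0]]
[[16,9],[36,16],[40,0],[44,12],[45,7],[47,18],[49,13],[50,0]]
[[16,9],[36,16],[40,0],[44,12],[45,7],[47,18],[49,13],[50,0]]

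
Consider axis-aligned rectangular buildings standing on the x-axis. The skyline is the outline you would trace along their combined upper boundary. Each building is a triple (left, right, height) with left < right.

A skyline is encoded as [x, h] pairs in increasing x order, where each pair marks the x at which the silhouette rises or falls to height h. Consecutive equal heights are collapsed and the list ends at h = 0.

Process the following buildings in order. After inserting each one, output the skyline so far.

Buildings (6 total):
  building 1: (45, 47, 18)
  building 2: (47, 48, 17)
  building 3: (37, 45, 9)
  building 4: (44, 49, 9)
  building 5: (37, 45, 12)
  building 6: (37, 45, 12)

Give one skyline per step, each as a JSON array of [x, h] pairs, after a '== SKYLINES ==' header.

== SKYLINES ==
[[45,18],[47,0]]
[[45,18],[47,17],[48,0]]
[[37,9],[45,18],[47,17],[48,0]]
[[37,9],[45,18],[47,17],[48,9],[49,0]]
[[37,12],[45,18],[47,17],[48,9],[49,0]]
[[37,12],[45,18],[47,17],[48,9],[49,0]]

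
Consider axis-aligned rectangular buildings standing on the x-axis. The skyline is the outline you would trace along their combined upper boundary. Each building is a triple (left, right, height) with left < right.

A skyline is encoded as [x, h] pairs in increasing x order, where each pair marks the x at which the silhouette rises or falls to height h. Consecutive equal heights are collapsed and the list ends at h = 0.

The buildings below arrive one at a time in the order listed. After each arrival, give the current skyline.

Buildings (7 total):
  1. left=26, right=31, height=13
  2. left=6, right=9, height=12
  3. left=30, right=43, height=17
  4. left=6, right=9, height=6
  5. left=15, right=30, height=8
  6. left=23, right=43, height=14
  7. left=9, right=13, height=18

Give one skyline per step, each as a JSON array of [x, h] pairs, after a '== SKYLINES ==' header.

== SKYLINES ==
[[26,13],[31,0]]
[[6,12],[9,0],[26,13],[31,0]]
[[6,12],[9,0],[26,13],[30,17],[43,0]]
[[6,12],[9,0],[26,13],[30,17],[43,0]]
[[6,12],[9,0],[15,8],[26,13],[30,17],[43,0]]
[[6,12],[9,0],[15,8],[23,14],[30,17],[43,0]]
[[6,12],[9,18],[13,0],[15,8],[23,14],[30,17],[43,0]]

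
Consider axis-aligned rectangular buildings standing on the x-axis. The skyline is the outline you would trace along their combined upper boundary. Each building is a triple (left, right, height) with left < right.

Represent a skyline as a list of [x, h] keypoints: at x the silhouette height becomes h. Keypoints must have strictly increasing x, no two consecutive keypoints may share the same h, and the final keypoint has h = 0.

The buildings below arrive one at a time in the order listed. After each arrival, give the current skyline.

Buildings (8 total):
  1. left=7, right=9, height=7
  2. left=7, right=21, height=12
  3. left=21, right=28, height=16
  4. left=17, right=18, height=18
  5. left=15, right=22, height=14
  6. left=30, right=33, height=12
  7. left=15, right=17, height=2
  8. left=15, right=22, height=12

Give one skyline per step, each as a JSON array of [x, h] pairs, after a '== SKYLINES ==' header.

== SKYLINES ==
[[7,7],[9,0]]
[[7,12],[21,0]]
[[7,12],[21,16],[28,0]]
[[7,12],[17,18],[18,12],[21,16],[28,0]]
[[7,12],[15,14],[17,18],[18,14],[21,16],[28,0]]
[[7,12],[15,14],[17,18],[18,14],[21,16],[28,0],[30,12],[33,0]]
[[7,12],[15,14],[17,18],[18,14],[21,16],[28,0],[30,12],[33,0]]
[[7,12],[15,14],[17,18],[18,14],[21,16],[28,0],[30,12],[33,0]]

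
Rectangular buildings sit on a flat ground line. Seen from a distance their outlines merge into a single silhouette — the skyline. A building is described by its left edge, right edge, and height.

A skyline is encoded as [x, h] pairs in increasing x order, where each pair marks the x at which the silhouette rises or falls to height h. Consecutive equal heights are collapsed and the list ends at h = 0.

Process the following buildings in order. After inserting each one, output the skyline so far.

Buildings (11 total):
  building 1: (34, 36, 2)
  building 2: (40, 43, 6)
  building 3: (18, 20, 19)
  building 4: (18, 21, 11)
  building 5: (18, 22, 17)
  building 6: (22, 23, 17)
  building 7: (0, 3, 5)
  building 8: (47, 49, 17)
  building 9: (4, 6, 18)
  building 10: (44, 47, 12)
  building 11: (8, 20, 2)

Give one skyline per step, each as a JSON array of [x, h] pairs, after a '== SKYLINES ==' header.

== SKYLINES ==
[[34,2],[36,0]]
[[34,2],[36,0],[40,6],[43,0]]
[[18,19],[20,0],[34,2],[36,0],[40,6],[43,0]]
[[18,19],[20,11],[21,0],[34,2],[36,0],[40,6],[43,0]]
[[18,19],[20,17],[22,0],[34,2],[36,0],[40,6],[43,0]]
[[18,19],[20,17],[23,0],[34,2],[36,0],[40,6],[43,0]]
[[0,5],[3,0],[18,19],[20,17],[23,0],[34,2],[36,0],[40,6],[43,0]]
[[0,5],[3,0],[18,19],[20,17],[23,0],[34,2],[36,0],[40,6],[43,0],[47,17],[49,0]]
[[0,5],[3,0],[4,18],[6,0],[18,19],[20,17],[23,0],[34,2],[36,0],[40,6],[43,0],[47,17],[49,0]]
[[0,5],[3,0],[4,18],[6,0],[18,19],[20,17],[23,0],[34,2],[36,0],[40,6],[43,0],[44,12],[47,17],[49,0]]
[[0,5],[3,0],[4,18],[6,0],[8,2],[18,19],[20,17],[23,0],[34,2],[36,0],[40,6],[43,0],[44,12],[47,17],[49,0]]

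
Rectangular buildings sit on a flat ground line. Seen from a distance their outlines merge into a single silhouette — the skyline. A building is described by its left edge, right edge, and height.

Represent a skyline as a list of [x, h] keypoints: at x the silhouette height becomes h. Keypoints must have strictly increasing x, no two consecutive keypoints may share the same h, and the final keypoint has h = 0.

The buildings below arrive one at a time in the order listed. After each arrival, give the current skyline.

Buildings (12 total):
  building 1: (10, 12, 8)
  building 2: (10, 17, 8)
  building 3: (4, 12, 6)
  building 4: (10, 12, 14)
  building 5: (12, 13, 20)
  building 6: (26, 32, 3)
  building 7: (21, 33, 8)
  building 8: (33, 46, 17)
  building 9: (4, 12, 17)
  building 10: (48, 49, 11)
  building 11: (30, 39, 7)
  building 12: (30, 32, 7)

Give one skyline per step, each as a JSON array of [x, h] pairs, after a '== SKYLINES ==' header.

== SKYLINES ==
[[10,8],[12,0]]
[[10,8],[17,0]]
[[4,6],[10,8],[17,0]]
[[4,6],[10,14],[12,8],[17,0]]
[[4,6],[10,14],[12,20],[13,8],[17,0]]
[[4,6],[10,14],[12,20],[13,8],[17,0],[26,3],[32,0]]
[[4,6],[10,14],[12,20],[13,8],[17,0],[21,8],[33,0]]
[[4,6],[10,14],[12,20],[13,8],[17,0],[21,8],[33,17],[46,0]]
[[4,17],[12,20],[13,8],[17,0],[21,8],[33,17],[46,0]]
[[4,17],[12,20],[13,8],[17,0],[21,8],[33,17],[46,0],[48,11],[49,0]]
[[4,17],[12,20],[13,8],[17,0],[21,8],[33,17],[46,0],[48,11],[49,0]]
[[4,17],[12,20],[13,8],[17,0],[21,8],[33,17],[46,0],[48,11],[49,0]]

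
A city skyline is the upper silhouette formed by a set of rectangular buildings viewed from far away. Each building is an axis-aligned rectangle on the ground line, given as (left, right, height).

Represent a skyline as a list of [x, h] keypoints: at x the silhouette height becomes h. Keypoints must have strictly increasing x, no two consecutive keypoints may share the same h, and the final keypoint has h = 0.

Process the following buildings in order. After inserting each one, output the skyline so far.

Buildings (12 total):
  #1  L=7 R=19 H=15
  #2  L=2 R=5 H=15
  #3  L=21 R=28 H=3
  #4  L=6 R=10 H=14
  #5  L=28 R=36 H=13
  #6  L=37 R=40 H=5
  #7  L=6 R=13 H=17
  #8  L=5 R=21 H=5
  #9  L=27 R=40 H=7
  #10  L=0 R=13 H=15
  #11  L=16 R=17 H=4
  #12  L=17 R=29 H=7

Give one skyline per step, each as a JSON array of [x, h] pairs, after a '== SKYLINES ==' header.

== SKYLINES ==
[[7,15],[19,0]]
[[2,15],[5,0],[7,15],[19,0]]
[[2,15],[5,0],[7,15],[19,0],[21,3],[28,0]]
[[2,15],[5,0],[6,14],[7,15],[19,0],[21,3],[28,0]]
[[2,15],[5,0],[6,14],[7,15],[19,0],[21,3],[28,13],[36,0]]
[[2,15],[5,0],[6,14],[7,15],[19,0],[21,3],[28,13],[36,0],[37,5],[40,0]]
[[2,15],[5,0],[6,17],[13,15],[19,0],[21,3],[28,13],[36,0],[37,5],[40,0]]
[[2,15],[5,5],[6,17],[13,15],[19,5],[21,3],[28,13],[36,0],[37,5],[40,0]]
[[2,15],[5,5],[6,17],[13,15],[19,5],[21,3],[27,7],[28,13],[36,7],[40,0]]
[[0,15],[6,17],[13,15],[19,5],[21,3],[27,7],[28,13],[36,7],[40,0]]
[[0,15],[6,17],[13,15],[19,5],[21,3],[27,7],[28,13],[36,7],[40,0]]
[[0,15],[6,17],[13,15],[19,7],[28,13],[36,7],[40,0]]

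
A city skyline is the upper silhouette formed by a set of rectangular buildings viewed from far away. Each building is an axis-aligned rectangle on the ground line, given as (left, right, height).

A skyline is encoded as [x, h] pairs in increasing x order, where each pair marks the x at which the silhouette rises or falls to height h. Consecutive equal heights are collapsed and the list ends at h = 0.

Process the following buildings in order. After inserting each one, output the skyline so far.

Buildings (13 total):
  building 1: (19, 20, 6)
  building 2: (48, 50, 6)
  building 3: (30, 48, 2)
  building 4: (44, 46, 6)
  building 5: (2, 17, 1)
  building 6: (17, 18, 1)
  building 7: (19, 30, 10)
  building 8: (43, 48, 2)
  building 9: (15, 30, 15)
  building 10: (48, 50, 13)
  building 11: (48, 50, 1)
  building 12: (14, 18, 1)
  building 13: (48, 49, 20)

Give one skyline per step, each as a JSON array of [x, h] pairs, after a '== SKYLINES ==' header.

== SKYLINES ==
[[19,6],[20,0]]
[[19,6],[20,0],[48,6],[50,0]]
[[19,6],[20,0],[30,2],[48,6],[50,0]]
[[19,6],[20,0],[30,2],[44,6],[46,2],[48,6],[50,0]]
[[2,1],[17,0],[19,6],[20,0],[30,2],[44,6],[46,2],[48,6],[50,0]]
[[2,1],[18,0],[19,6],[20,0],[30,2],[44,6],[46,2],[48,6],[50,0]]
[[2,1],[18,0],[19,10],[30,2],[44,6],[46,2],[48,6],[50,0]]
[[2,1],[18,0],[19,10],[30,2],[44,6],[46,2],[48,6],[50,0]]
[[2,1],[15,15],[30,2],[44,6],[46,2],[48,6],[50,0]]
[[2,1],[15,15],[30,2],[44,6],[46,2],[48,13],[50,0]]
[[2,1],[15,15],[30,2],[44,6],[46,2],[48,13],[50,0]]
[[2,1],[15,15],[30,2],[44,6],[46,2],[48,13],[50,0]]
[[2,1],[15,15],[30,2],[44,6],[46,2],[48,20],[49,13],[50,0]]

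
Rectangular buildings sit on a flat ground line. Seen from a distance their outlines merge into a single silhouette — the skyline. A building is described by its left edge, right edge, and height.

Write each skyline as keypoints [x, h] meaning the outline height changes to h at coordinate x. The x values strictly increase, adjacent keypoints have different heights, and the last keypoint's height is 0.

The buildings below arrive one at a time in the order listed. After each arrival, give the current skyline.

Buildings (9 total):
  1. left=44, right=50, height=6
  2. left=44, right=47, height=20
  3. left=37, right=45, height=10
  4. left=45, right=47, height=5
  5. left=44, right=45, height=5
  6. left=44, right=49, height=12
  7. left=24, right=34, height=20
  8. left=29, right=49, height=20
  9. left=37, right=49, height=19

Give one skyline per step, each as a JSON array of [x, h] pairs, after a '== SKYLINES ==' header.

== SKYLINES ==
[[44,6],[50,0]]
[[44,20],[47,6],[50,0]]
[[37,10],[44,20],[47,6],[50,0]]
[[37,10],[44,20],[47,6],[50,0]]
[[37,10],[44,20],[47,6],[50,0]]
[[37,10],[44,20],[47,12],[49,6],[50,0]]
[[24,20],[34,0],[37,10],[44,20],[47,12],[49,6],[50,0]]
[[24,20],[49,6],[50,0]]
[[24,20],[49,6],[50,0]]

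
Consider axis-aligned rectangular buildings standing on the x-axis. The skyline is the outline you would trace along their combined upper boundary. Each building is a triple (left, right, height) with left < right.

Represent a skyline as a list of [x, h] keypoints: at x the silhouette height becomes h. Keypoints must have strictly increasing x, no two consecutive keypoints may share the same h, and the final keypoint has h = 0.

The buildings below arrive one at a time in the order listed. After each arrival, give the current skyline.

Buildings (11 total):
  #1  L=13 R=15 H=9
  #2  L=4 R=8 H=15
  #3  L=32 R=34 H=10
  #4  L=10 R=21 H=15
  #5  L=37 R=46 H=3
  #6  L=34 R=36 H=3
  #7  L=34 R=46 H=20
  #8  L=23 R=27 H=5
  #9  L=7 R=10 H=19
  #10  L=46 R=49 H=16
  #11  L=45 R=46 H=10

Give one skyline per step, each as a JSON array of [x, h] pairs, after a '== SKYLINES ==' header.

== SKYLINES ==
[[13,9],[15,0]]
[[4,15],[8,0],[13,9],[15,0]]
[[4,15],[8,0],[13,9],[15,0],[32,10],[34,0]]
[[4,15],[8,0],[10,15],[21,0],[32,10],[34,0]]
[[4,15],[8,0],[10,15],[21,0],[32,10],[34,0],[37,3],[46,0]]
[[4,15],[8,0],[10,15],[21,0],[32,10],[34,3],[36,0],[37,3],[46,0]]
[[4,15],[8,0],[10,15],[21,0],[32,10],[34,20],[46,0]]
[[4,15],[8,0],[10,15],[21,0],[23,5],[27,0],[32,10],[34,20],[46,0]]
[[4,15],[7,19],[10,15],[21,0],[23,5],[27,0],[32,10],[34,20],[46,0]]
[[4,15],[7,19],[10,15],[21,0],[23,5],[27,0],[32,10],[34,20],[46,16],[49,0]]
[[4,15],[7,19],[10,15],[21,0],[23,5],[27,0],[32,10],[34,20],[46,16],[49,0]]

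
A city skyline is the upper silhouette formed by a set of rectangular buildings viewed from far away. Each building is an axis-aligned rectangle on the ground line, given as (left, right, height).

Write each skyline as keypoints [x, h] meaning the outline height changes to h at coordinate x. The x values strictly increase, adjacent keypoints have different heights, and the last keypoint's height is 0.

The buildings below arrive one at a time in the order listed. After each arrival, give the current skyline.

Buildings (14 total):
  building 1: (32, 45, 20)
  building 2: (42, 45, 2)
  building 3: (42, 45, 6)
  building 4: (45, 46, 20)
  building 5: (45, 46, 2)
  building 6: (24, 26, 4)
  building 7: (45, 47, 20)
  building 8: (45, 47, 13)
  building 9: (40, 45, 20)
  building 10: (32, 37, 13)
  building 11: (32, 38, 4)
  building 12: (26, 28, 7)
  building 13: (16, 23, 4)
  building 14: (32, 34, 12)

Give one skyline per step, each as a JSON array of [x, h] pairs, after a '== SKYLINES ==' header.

== SKYLINES ==
[[32,20],[45,0]]
[[32,20],[45,0]]
[[32,20],[45,0]]
[[32,20],[46,0]]
[[32,20],[46,0]]
[[24,4],[26,0],[32,20],[46,0]]
[[24,4],[26,0],[32,20],[47,0]]
[[24,4],[26,0],[32,20],[47,0]]
[[24,4],[26,0],[32,20],[47,0]]
[[24,4],[26,0],[32,20],[47,0]]
[[24,4],[26,0],[32,20],[47,0]]
[[24,4],[26,7],[28,0],[32,20],[47,0]]
[[16,4],[23,0],[24,4],[26,7],[28,0],[32,20],[47,0]]
[[16,4],[23,0],[24,4],[26,7],[28,0],[32,20],[47,0]]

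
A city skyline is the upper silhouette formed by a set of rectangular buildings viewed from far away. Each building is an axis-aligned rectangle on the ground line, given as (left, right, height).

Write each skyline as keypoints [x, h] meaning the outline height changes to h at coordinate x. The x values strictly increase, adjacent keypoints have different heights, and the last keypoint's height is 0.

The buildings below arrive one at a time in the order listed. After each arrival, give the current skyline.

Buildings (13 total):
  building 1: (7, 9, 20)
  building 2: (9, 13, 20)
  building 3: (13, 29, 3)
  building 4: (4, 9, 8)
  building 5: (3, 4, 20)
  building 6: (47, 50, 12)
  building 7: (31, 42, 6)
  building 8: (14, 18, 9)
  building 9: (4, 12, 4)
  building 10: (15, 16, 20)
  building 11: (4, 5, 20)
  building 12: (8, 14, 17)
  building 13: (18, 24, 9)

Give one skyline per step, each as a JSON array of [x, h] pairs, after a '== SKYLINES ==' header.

== SKYLINES ==
[[7,20],[9,0]]
[[7,20],[13,0]]
[[7,20],[13,3],[29,0]]
[[4,8],[7,20],[13,3],[29,0]]
[[3,20],[4,8],[7,20],[13,3],[29,0]]
[[3,20],[4,8],[7,20],[13,3],[29,0],[47,12],[50,0]]
[[3,20],[4,8],[7,20],[13,3],[29,0],[31,6],[42,0],[47,12],[50,0]]
[[3,20],[4,8],[7,20],[13,3],[14,9],[18,3],[29,0],[31,6],[42,0],[47,12],[50,0]]
[[3,20],[4,8],[7,20],[13,3],[14,9],[18,3],[29,0],[31,6],[42,0],[47,12],[50,0]]
[[3,20],[4,8],[7,20],[13,3],[14,9],[15,20],[16,9],[18,3],[29,0],[31,6],[42,0],[47,12],[50,0]]
[[3,20],[5,8],[7,20],[13,3],[14,9],[15,20],[16,9],[18,3],[29,0],[31,6],[42,0],[47,12],[50,0]]
[[3,20],[5,8],[7,20],[13,17],[14,9],[15,20],[16,9],[18,3],[29,0],[31,6],[42,0],[47,12],[50,0]]
[[3,20],[5,8],[7,20],[13,17],[14,9],[15,20],[16,9],[24,3],[29,0],[31,6],[42,0],[47,12],[50,0]]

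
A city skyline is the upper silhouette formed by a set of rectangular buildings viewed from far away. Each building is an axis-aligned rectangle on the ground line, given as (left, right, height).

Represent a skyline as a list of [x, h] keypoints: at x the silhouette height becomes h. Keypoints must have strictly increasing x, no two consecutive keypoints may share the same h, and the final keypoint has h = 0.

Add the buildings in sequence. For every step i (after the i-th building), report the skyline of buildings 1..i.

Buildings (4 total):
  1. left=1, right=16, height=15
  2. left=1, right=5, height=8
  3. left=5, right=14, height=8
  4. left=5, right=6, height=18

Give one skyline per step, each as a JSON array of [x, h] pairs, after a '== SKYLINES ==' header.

== SKYLINES ==
[[1,15],[16,0]]
[[1,15],[16,0]]
[[1,15],[16,0]]
[[1,15],[5,18],[6,15],[16,0]]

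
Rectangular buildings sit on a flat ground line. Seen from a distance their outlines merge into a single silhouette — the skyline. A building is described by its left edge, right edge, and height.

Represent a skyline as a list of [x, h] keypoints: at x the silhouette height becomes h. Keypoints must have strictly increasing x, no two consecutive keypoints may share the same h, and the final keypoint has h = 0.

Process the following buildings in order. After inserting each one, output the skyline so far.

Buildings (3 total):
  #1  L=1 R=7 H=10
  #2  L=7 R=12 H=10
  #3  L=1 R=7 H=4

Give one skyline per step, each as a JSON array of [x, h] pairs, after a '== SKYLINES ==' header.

== SKYLINES ==
[[1,10],[7,0]]
[[1,10],[12,0]]
[[1,10],[12,0]]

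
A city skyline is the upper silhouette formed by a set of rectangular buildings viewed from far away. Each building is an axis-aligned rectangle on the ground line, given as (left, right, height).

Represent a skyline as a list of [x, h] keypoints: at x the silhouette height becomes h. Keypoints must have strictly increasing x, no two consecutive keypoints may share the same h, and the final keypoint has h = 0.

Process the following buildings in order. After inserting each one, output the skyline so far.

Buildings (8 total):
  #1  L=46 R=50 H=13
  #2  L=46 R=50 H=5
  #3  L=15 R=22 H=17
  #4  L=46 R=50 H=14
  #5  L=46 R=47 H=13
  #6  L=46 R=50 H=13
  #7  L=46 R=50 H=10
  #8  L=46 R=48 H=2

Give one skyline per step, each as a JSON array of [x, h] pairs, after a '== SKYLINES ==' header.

== SKYLINES ==
[[46,13],[50,0]]
[[46,13],[50,0]]
[[15,17],[22,0],[46,13],[50,0]]
[[15,17],[22,0],[46,14],[50,0]]
[[15,17],[22,0],[46,14],[50,0]]
[[15,17],[22,0],[46,14],[50,0]]
[[15,17],[22,0],[46,14],[50,0]]
[[15,17],[22,0],[46,14],[50,0]]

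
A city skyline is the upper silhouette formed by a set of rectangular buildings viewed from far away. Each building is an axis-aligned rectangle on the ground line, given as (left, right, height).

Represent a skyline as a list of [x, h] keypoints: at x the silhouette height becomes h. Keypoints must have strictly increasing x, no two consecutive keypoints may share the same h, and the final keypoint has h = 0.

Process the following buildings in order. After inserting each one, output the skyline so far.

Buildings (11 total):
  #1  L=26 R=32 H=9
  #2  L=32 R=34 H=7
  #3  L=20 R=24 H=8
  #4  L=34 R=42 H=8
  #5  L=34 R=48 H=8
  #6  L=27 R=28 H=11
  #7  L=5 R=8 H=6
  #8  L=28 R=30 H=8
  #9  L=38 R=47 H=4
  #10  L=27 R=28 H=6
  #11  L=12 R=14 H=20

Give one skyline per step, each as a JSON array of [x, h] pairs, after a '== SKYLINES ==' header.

== SKYLINES ==
[[26,9],[32,0]]
[[26,9],[32,7],[34,0]]
[[20,8],[24,0],[26,9],[32,7],[34,0]]
[[20,8],[24,0],[26,9],[32,7],[34,8],[42,0]]
[[20,8],[24,0],[26,9],[32,7],[34,8],[48,0]]
[[20,8],[24,0],[26,9],[27,11],[28,9],[32,7],[34,8],[48,0]]
[[5,6],[8,0],[20,8],[24,0],[26,9],[27,11],[28,9],[32,7],[34,8],[48,0]]
[[5,6],[8,0],[20,8],[24,0],[26,9],[27,11],[28,9],[32,7],[34,8],[48,0]]
[[5,6],[8,0],[20,8],[24,0],[26,9],[27,11],[28,9],[32,7],[34,8],[48,0]]
[[5,6],[8,0],[20,8],[24,0],[26,9],[27,11],[28,9],[32,7],[34,8],[48,0]]
[[5,6],[8,0],[12,20],[14,0],[20,8],[24,0],[26,9],[27,11],[28,9],[32,7],[34,8],[48,0]]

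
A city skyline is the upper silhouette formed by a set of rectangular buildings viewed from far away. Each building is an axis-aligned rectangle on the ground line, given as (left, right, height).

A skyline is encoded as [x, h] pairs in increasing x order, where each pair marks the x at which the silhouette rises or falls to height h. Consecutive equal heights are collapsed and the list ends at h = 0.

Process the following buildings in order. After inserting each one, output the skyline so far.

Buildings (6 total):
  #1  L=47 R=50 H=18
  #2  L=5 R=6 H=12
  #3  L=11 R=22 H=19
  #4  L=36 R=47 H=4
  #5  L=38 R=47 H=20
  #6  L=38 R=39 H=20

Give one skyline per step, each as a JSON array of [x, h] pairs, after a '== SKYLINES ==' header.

== SKYLINES ==
[[47,18],[50,0]]
[[5,12],[6,0],[47,18],[50,0]]
[[5,12],[6,0],[11,19],[22,0],[47,18],[50,0]]
[[5,12],[6,0],[11,19],[22,0],[36,4],[47,18],[50,0]]
[[5,12],[6,0],[11,19],[22,0],[36,4],[38,20],[47,18],[50,0]]
[[5,12],[6,0],[11,19],[22,0],[36,4],[38,20],[47,18],[50,0]]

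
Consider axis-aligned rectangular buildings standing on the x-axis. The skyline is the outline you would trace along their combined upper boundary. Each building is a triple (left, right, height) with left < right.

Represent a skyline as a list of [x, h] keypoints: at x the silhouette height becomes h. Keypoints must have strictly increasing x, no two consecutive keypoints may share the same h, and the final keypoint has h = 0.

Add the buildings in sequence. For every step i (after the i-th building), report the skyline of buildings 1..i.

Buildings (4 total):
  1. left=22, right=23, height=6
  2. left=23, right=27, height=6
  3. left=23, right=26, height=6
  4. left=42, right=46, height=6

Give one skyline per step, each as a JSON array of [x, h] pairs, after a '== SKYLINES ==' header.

== SKYLINES ==
[[22,6],[23,0]]
[[22,6],[27,0]]
[[22,6],[27,0]]
[[22,6],[27,0],[42,6],[46,0]]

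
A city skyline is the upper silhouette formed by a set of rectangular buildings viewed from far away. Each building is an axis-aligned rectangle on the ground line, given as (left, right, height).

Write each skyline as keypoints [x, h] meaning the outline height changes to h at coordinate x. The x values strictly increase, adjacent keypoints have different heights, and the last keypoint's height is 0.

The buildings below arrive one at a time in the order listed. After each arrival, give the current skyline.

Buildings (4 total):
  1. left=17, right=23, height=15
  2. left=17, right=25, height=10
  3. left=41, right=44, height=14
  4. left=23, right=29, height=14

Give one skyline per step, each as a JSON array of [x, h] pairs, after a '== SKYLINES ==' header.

== SKYLINES ==
[[17,15],[23,0]]
[[17,15],[23,10],[25,0]]
[[17,15],[23,10],[25,0],[41,14],[44,0]]
[[17,15],[23,14],[29,0],[41,14],[44,0]]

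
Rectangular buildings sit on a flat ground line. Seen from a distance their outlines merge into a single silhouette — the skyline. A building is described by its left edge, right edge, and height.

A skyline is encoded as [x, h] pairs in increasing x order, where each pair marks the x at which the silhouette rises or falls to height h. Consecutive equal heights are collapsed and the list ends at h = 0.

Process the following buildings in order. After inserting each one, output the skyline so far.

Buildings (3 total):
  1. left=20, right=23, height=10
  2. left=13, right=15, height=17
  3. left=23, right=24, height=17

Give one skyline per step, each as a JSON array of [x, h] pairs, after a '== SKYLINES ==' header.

== SKYLINES ==
[[20,10],[23,0]]
[[13,17],[15,0],[20,10],[23,0]]
[[13,17],[15,0],[20,10],[23,17],[24,0]]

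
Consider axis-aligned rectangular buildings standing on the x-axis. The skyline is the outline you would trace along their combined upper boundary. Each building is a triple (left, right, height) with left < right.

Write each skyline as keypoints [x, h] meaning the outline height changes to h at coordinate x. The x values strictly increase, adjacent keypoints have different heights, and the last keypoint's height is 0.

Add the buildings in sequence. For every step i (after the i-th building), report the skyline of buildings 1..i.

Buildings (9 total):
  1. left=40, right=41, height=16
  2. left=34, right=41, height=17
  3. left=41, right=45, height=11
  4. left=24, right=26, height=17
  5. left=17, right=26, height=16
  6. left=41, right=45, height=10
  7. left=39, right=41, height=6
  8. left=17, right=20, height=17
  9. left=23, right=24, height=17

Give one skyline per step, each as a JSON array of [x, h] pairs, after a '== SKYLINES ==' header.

== SKYLINES ==
[[40,16],[41,0]]
[[34,17],[41,0]]
[[34,17],[41,11],[45,0]]
[[24,17],[26,0],[34,17],[41,11],[45,0]]
[[17,16],[24,17],[26,0],[34,17],[41,11],[45,0]]
[[17,16],[24,17],[26,0],[34,17],[41,11],[45,0]]
[[17,16],[24,17],[26,0],[34,17],[41,11],[45,0]]
[[17,17],[20,16],[24,17],[26,0],[34,17],[41,11],[45,0]]
[[17,17],[20,16],[23,17],[26,0],[34,17],[41,11],[45,0]]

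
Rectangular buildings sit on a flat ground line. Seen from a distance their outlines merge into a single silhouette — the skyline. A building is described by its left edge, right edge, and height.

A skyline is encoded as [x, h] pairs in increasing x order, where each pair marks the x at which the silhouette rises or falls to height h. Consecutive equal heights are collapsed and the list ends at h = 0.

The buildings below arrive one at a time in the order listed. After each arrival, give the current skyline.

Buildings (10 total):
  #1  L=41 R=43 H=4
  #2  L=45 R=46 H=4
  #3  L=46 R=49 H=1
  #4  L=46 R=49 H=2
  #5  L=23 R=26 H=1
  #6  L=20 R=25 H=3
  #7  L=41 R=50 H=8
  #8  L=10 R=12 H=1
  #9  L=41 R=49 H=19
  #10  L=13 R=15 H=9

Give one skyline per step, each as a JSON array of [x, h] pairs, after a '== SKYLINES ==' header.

== SKYLINES ==
[[41,4],[43,0]]
[[41,4],[43,0],[45,4],[46,0]]
[[41,4],[43,0],[45,4],[46,1],[49,0]]
[[41,4],[43,0],[45,4],[46,2],[49,0]]
[[23,1],[26,0],[41,4],[43,0],[45,4],[46,2],[49,0]]
[[20,3],[25,1],[26,0],[41,4],[43,0],[45,4],[46,2],[49,0]]
[[20,3],[25,1],[26,0],[41,8],[50,0]]
[[10,1],[12,0],[20,3],[25,1],[26,0],[41,8],[50,0]]
[[10,1],[12,0],[20,3],[25,1],[26,0],[41,19],[49,8],[50,0]]
[[10,1],[12,0],[13,9],[15,0],[20,3],[25,1],[26,0],[41,19],[49,8],[50,0]]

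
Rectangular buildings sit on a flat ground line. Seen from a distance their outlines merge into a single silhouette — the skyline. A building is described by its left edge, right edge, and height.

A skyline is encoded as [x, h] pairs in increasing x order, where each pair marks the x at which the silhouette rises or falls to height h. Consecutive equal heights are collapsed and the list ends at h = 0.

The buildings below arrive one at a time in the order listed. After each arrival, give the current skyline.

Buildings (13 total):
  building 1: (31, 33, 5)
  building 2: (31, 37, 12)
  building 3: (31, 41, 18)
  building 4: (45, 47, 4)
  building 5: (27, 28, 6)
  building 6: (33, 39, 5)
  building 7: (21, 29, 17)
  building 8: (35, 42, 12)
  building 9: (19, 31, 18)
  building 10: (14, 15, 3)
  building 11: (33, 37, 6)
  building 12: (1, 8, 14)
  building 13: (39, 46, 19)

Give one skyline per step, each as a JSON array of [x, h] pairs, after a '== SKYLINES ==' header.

== SKYLINES ==
[[31,5],[33,0]]
[[31,12],[37,0]]
[[31,18],[41,0]]
[[31,18],[41,0],[45,4],[47,0]]
[[27,6],[28,0],[31,18],[41,0],[45,4],[47,0]]
[[27,6],[28,0],[31,18],[41,0],[45,4],[47,0]]
[[21,17],[29,0],[31,18],[41,0],[45,4],[47,0]]
[[21,17],[29,0],[31,18],[41,12],[42,0],[45,4],[47,0]]
[[19,18],[41,12],[42,0],[45,4],[47,0]]
[[14,3],[15,0],[19,18],[41,12],[42,0],[45,4],[47,0]]
[[14,3],[15,0],[19,18],[41,12],[42,0],[45,4],[47,0]]
[[1,14],[8,0],[14,3],[15,0],[19,18],[41,12],[42,0],[45,4],[47,0]]
[[1,14],[8,0],[14,3],[15,0],[19,18],[39,19],[46,4],[47,0]]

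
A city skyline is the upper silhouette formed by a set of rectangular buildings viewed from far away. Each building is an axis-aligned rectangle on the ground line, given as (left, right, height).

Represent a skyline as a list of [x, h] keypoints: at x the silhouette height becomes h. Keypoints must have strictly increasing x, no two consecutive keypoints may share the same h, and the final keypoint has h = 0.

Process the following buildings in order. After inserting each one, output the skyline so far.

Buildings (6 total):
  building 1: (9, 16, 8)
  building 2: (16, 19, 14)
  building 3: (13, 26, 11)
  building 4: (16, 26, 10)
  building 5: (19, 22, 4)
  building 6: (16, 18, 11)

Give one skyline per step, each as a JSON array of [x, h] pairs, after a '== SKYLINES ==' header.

== SKYLINES ==
[[9,8],[16,0]]
[[9,8],[16,14],[19,0]]
[[9,8],[13,11],[16,14],[19,11],[26,0]]
[[9,8],[13,11],[16,14],[19,11],[26,0]]
[[9,8],[13,11],[16,14],[19,11],[26,0]]
[[9,8],[13,11],[16,14],[19,11],[26,0]]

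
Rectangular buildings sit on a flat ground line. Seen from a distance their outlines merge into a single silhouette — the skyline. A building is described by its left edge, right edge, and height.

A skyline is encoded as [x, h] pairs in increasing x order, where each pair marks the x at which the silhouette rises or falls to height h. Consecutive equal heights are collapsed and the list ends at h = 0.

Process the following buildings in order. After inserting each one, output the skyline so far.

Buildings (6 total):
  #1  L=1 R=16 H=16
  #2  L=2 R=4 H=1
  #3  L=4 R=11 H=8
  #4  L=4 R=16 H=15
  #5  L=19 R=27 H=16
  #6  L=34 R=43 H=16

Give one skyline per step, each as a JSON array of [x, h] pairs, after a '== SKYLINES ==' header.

== SKYLINES ==
[[1,16],[16,0]]
[[1,16],[16,0]]
[[1,16],[16,0]]
[[1,16],[16,0]]
[[1,16],[16,0],[19,16],[27,0]]
[[1,16],[16,0],[19,16],[27,0],[34,16],[43,0]]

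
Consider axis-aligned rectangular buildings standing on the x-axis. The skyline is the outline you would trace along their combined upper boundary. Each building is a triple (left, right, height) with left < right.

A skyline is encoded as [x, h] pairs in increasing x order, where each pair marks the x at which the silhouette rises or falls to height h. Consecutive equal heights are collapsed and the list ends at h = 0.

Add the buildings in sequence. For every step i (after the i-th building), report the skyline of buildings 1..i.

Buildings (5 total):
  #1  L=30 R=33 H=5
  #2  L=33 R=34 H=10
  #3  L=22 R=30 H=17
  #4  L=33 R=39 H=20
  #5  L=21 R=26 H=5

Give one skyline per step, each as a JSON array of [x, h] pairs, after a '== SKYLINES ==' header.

== SKYLINES ==
[[30,5],[33,0]]
[[30,5],[33,10],[34,0]]
[[22,17],[30,5],[33,10],[34,0]]
[[22,17],[30,5],[33,20],[39,0]]
[[21,5],[22,17],[30,5],[33,20],[39,0]]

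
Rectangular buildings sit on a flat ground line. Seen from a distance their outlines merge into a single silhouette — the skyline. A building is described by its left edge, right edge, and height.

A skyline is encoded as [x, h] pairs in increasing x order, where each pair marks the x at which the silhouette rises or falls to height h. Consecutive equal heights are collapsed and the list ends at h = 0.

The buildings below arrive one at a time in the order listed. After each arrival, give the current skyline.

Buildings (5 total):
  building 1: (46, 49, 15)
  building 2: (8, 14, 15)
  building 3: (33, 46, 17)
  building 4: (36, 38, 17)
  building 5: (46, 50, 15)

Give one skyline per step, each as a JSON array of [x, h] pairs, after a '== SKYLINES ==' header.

== SKYLINES ==
[[46,15],[49,0]]
[[8,15],[14,0],[46,15],[49,0]]
[[8,15],[14,0],[33,17],[46,15],[49,0]]
[[8,15],[14,0],[33,17],[46,15],[49,0]]
[[8,15],[14,0],[33,17],[46,15],[50,0]]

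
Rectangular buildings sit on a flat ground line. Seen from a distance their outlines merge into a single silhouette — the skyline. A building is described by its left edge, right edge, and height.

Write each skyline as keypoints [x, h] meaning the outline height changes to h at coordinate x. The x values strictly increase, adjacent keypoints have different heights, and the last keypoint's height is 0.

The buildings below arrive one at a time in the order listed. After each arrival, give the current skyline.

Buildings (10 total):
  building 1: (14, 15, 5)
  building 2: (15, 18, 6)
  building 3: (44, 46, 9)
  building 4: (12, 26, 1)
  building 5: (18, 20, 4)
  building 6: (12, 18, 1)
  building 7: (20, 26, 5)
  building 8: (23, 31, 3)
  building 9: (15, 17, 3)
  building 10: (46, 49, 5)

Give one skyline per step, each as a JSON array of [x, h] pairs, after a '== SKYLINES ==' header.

== SKYLINES ==
[[14,5],[15,0]]
[[14,5],[15,6],[18,0]]
[[14,5],[15,6],[18,0],[44,9],[46,0]]
[[12,1],[14,5],[15,6],[18,1],[26,0],[44,9],[46,0]]
[[12,1],[14,5],[15,6],[18,4],[20,1],[26,0],[44,9],[46,0]]
[[12,1],[14,5],[15,6],[18,4],[20,1],[26,0],[44,9],[46,0]]
[[12,1],[14,5],[15,6],[18,4],[20,5],[26,0],[44,9],[46,0]]
[[12,1],[14,5],[15,6],[18,4],[20,5],[26,3],[31,0],[44,9],[46,0]]
[[12,1],[14,5],[15,6],[18,4],[20,5],[26,3],[31,0],[44,9],[46,0]]
[[12,1],[14,5],[15,6],[18,4],[20,5],[26,3],[31,0],[44,9],[46,5],[49,0]]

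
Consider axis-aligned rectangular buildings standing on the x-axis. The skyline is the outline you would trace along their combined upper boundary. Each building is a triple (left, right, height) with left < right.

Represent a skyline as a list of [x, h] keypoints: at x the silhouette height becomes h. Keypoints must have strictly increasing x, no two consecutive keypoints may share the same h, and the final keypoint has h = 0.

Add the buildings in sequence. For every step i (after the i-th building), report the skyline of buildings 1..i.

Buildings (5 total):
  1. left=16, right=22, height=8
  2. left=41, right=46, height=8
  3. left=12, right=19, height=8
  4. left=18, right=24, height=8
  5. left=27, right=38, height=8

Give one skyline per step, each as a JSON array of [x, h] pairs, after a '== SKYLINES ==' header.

== SKYLINES ==
[[16,8],[22,0]]
[[16,8],[22,0],[41,8],[46,0]]
[[12,8],[22,0],[41,8],[46,0]]
[[12,8],[24,0],[41,8],[46,0]]
[[12,8],[24,0],[27,8],[38,0],[41,8],[46,0]]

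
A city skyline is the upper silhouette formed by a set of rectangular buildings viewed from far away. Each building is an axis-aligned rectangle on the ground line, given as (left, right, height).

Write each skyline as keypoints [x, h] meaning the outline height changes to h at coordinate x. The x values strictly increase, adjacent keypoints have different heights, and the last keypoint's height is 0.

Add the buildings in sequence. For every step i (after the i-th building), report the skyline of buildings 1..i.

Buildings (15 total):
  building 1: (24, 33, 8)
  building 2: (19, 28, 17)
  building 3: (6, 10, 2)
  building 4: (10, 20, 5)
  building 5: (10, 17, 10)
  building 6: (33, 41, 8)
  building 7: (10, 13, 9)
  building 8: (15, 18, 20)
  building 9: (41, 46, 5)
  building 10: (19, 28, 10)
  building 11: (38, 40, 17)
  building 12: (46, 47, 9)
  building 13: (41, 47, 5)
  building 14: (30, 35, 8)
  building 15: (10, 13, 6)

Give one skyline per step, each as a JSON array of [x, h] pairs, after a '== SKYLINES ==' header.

== SKYLINES ==
[[24,8],[33,0]]
[[19,17],[28,8],[33,0]]
[[6,2],[10,0],[19,17],[28,8],[33,0]]
[[6,2],[10,5],[19,17],[28,8],[33,0]]
[[6,2],[10,10],[17,5],[19,17],[28,8],[33,0]]
[[6,2],[10,10],[17,5],[19,17],[28,8],[41,0]]
[[6,2],[10,10],[17,5],[19,17],[28,8],[41,0]]
[[6,2],[10,10],[15,20],[18,5],[19,17],[28,8],[41,0]]
[[6,2],[10,10],[15,20],[18,5],[19,17],[28,8],[41,5],[46,0]]
[[6,2],[10,10],[15,20],[18,5],[19,17],[28,8],[41,5],[46,0]]
[[6,2],[10,10],[15,20],[18,5],[19,17],[28,8],[38,17],[40,8],[41,5],[46,0]]
[[6,2],[10,10],[15,20],[18,5],[19,17],[28,8],[38,17],[40,8],[41,5],[46,9],[47,0]]
[[6,2],[10,10],[15,20],[18,5],[19,17],[28,8],[38,17],[40,8],[41,5],[46,9],[47,0]]
[[6,2],[10,10],[15,20],[18,5],[19,17],[28,8],[38,17],[40,8],[41,5],[46,9],[47,0]]
[[6,2],[10,10],[15,20],[18,5],[19,17],[28,8],[38,17],[40,8],[41,5],[46,9],[47,0]]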